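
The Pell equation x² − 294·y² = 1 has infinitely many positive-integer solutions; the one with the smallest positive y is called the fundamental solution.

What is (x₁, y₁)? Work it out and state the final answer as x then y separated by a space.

√294 → a₀=17, period (6,1,4,1,6,34); ℓ=6 even so k=5
step 0: (17, 1)  from 17·(1,0) + (0,1)
…
step 3: (583, 34)  from 4·(120,7) + (103,6)
step 4: (703, 41)  from 1·(583,34) + (120,7)
step 5: (4801, 280)  from 6·(703,41) + (583,34)
fundamental: x₁=4801, y₁=280  (since 23049601 − 294·78400 = 1)

4801 280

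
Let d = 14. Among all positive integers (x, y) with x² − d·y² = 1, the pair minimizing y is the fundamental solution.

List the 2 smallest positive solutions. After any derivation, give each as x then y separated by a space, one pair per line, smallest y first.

15 4
449 120

√14 = [3; 1,2,1,6, …], period ℓ=4 (even) → k=3
step 0: (3, 1)  from 3·(1,0) + (0,1)
step 1: (4, 1)  from 1·(3,1) + (1,0)
step 2: (11, 3)  from 2·(4,1) + (3,1)
step 3: (15, 4)  from 1·(11,3) + (4,1)
→ (15, 4).  Check: 15²=225, 14·4²=224, difference 1.
(x_2, y_2) = (15·15 + 14·4·4, 15·4 + 4·15) = (449, 120)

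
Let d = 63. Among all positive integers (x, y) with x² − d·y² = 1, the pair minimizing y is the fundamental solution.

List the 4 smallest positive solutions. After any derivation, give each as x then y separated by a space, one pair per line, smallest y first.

d=63: √d = [7; 1,14] (ℓ=2, even), read p_1/q_1
i=0: a=7 ⇒ p=7, q=1
i=1: a=1 ⇒ p=8, q=1
(x₁, y₁) = (8, 1);  8² − 63·1² = 1 ✓
(8+1√63)^2 = 127 + 16√63
(8+1√63)^3 = 2024 + 255√63
(8+1√63)^4 = 32257 + 4064√63

8 1
127 16
2024 255
32257 4064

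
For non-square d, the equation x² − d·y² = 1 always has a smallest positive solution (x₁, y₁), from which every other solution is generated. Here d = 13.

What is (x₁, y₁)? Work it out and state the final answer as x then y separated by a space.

[3; 1,1,1,1,6] for √13; ℓ=5 ⇒ convergent index 9
a_0=3:  p_0=3·1+0=3,  q_0=3·0+1=1
a_1=1:  p_1=1·3+1=4,  q_1=1·1+0=1
…
a_3=1:  p_3=1·7+4=11,  q_3=1·2+1=3
a_4=1:  p_4=1·11+7=18,  q_4=1·3+2=5
…
a_6=1:  p_6=1·119+18=137,  q_6=1·33+5=38
a_7=1:  p_7=1·137+119=256,  q_7=1·38+33=71
a_8=1:  p_8=1·256+137=393,  q_8=1·71+38=109
a_9=1:  p_9=1·393+256=649,  q_9=1·109+71=180
fundamental: x₁=649, y₁=180  (since 421201 − 13·32400 = 1)

649 180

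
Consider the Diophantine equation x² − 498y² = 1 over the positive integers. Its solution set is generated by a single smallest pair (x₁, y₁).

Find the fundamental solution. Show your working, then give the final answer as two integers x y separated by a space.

[22; 3,6,22,6,3,44] for √498; ℓ=6 ⇒ convergent index 5
step 0: (22, 1)  from 22·(1,0) + (0,1)
step 1: (67, 3)  from 3·(22,1) + (1,0)
step 2: (424, 19)  from 6·(67,3) + (22,1)
step 3: (9395, 421)  from 22·(424,19) + (67,3)
step 4: (56794, 2545)  from 6·(9395,421) + (424,19)
step 5: (179777, 8056)  from 3·(56794,2545) + (9395,421)
→ (179777, 8056).  Check: 179777²=32319769729, 498·8056²=32319769728, difference 1.

179777 8056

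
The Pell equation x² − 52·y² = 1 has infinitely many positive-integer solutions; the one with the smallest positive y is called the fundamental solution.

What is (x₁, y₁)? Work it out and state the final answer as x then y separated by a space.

649 90

d=52: √d = [7; 4,1,2,1,4,14] (ℓ=6, even), read p_5/q_5
i=0: a=7 ⇒ p=7, q=1
i=1: a=4 ⇒ p=29, q=4
i=2: a=1 ⇒ p=36, q=5
i=3: a=2 ⇒ p=101, q=14
i=4: a=1 ⇒ p=137, q=19
i=5: a=4 ⇒ p=649, q=90
fundamental: x₁=649, y₁=90  (since 421201 − 52·8100 = 1)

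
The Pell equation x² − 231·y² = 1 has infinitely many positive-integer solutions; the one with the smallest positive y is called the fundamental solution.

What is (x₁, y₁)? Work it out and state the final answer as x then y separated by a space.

76 5

d=231: √d = [15; 5,30] (ℓ=2, even), read p_1/q_1
a_0=15:  p_0=15·1+0=15,  q_0=15·0+1=1
a_1=5:  p_1=5·15+1=76,  q_1=5·1+0=5
fundamental: x₁=76, y₁=5  (since 5776 − 231·25 = 1)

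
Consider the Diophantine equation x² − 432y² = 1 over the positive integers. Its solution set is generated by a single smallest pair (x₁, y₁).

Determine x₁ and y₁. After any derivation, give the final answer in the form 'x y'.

[20; 1,3,1,1,1,3,1,40] for √432; ℓ=8 ⇒ convergent index 7
i=0: a=20 ⇒ p=20, q=1
i=1: a=1 ⇒ p=21, q=1
…
i=4: a=1 ⇒ p=187, q=9
i=5: a=1 ⇒ p=291, q=14
i=6: a=3 ⇒ p=1060, q=51
i=7: a=1 ⇒ p=1351, q=65
(x₁, y₁) = (1351, 65);  1351² − 432·65² = 1 ✓

1351 65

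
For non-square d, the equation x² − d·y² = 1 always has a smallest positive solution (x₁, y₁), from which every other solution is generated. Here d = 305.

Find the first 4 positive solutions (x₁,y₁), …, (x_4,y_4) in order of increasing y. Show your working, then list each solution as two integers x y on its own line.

d=305: √d = [17; 2,6,2,34] (ℓ=4, even), read p_3/q_3
k=0  a_k=17  p_k/q_k = 17/1
k=1  a_k=2  p_k/q_k = 35/2
k=2  a_k=6  p_k/q_k = 227/13
k=3  a_k=2  p_k/q_k = 489/28
fundamental: x₁=489, y₁=28  (since 239121 − 305·784 = 1)
k=2:  x_2 = 489·489+305·28·28 = 478241,  y_2 = 489·28+28·489 = 27384
k=3:  x_3 = 489·478241+305·28·27384 = 467719209,  y_3 = 489·27384+28·478241 = 26781524
k=4:  x_4 = 489·467719209+305·28·26781524 = 457428908161,  y_4 = 489·26781524+28·467719209 = 26192303088

489 28
478241 27384
467719209 26781524
457428908161 26192303088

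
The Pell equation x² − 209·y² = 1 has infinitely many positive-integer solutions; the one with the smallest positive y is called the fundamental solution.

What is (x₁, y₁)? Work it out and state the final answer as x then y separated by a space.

46551 3220

d=209: √d = [14; 2,5,3,2,3,5,2,28] (ℓ=8, even), read p_7/q_7
i=0: a=14 ⇒ p=14, q=1
i=1: a=2 ⇒ p=29, q=2
…
i=5: a=3 ⇒ p=4019, q=278
i=6: a=5 ⇒ p=21266, q=1471
i=7: a=2 ⇒ p=46551, q=3220
(x₁, y₁) = (46551, 3220);  46551² − 209·3220² = 1 ✓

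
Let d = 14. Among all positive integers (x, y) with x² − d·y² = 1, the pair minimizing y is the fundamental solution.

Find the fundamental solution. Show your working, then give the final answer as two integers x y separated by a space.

15 4

√14 → a₀=3, period (1,2,1,6); ℓ=4 even so k=3
step 0: (3, 1)  from 3·(1,0) + (0,1)
…
step 2: (11, 3)  from 2·(4,1) + (3,1)
step 3: (15, 4)  from 1·(11,3) + (4,1)
fundamental: x₁=15, y₁=4  (since 225 − 14·16 = 1)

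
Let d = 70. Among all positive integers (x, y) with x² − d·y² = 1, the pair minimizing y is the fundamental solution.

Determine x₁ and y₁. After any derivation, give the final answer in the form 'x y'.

d=70: √d = [8; 2,1,2,1,2,16] (ℓ=6, even), read p_5/q_5
step 0: (8, 1)  from 8·(1,0) + (0,1)
…
step 3: (67, 8)  from 2·(25,3) + (17,2)
step 4: (92, 11)  from 1·(67,8) + (25,3)
step 5: (251, 30)  from 2·(92,11) + (67,8)
fundamental: x₁=251, y₁=30  (since 63001 − 70·900 = 1)

251 30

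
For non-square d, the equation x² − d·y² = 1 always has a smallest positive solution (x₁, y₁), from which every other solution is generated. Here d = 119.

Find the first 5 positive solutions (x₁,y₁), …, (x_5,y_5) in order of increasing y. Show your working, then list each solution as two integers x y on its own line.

120 11
28799 2640
6911640 633589
1658764801 152058720
398096640600 36493459211

[10; 1,9,1,20] for √119; ℓ=4 ⇒ convergent index 3
a_0=10:  p_0=10·1+0=10,  q_0=10·0+1=1
a_1=1:  p_1=1·10+1=11,  q_1=1·1+0=1
a_2=9:  p_2=9·11+10=109,  q_2=9·1+1=10
a_3=1:  p_3=1·109+11=120,  q_3=1·10+1=11
fundamental: x₁=120, y₁=11  (since 14400 − 119·121 = 1)
(120+11√119)^2 = 28799 + 2640√119
(120+11√119)^3 = 6911640 + 633589√119
(120+11√119)^4 = 1658764801 + 152058720√119
(120+11√119)^5 = 398096640600 + 36493459211√119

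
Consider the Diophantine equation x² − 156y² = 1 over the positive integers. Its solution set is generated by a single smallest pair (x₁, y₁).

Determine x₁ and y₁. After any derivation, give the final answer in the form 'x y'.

√156 = [12; 2,24, …], period ℓ=2 (even) → k=1
i=0: a=12 ⇒ p=12, q=1
i=1: a=2 ⇒ p=25, q=2
fundamental: x₁=25, y₁=2  (since 625 − 156·4 = 1)

25 2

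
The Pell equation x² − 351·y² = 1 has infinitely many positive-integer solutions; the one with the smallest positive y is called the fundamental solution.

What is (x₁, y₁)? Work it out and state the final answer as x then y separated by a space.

√351 → a₀=18, period (1,2,1,3,2,2,2,3,1,2,1,36); ℓ=12 even so k=11
k=0  a_k=18  p_k/q_k = 18/1
…
k=5  a_k=2  p_k/q_k = 637/34
k=6  a_k=2  p_k/q_k = 1555/83
…
k=9  a_k=1  p_k/q_k = 16543/883
k=10  a_k=2  p_k/q_k = 45882/2449
k=11  a_k=1  p_k/q_k = 62425/3332
fundamental: x₁=62425, y₁=3332  (since 3896880625 − 351·11102224 = 1)

62425 3332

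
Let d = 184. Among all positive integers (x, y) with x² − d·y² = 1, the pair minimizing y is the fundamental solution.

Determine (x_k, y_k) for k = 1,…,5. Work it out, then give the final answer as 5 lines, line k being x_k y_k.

√184 → a₀=13, period (1,1,3,2,1,2,1,2,3,1,1,26); ℓ=12 even so k=11
i=0: a=13 ⇒ p=13, q=1
i=1: a=1 ⇒ p=14, q=1
i=2: a=1 ⇒ p=27, q=2
…
i=6: a=2 ⇒ p=841, q=62
…
i=10: a=1 ⇒ p=13741, q=1013
i=11: a=1 ⇒ p=24335, q=1794
fundamental: x₁=24335, y₁=1794  (since 592192225 − 184·3218436 = 1)
n=2: (24335,1794)∘(24335,1794) = (24335·24335+184·1794·1794, 24335·1794+1794·24335) = (1184384449,87313980)
n=3: (1184384449,87313980)∘(24335,1794) = (24335·1184384449+184·1794·87313980, 24335·87313980+1794·1184384449) = (57643991108495,4249571404806)
n=4: (57643991108495,4249571404806)∘(24335,1794) = (24335·57643991108495+184·1794·4249571404806, 24335·4249571404806+1794·57643991108495) = (2805533046066067201,206826640184594040)
n=5: (2805533046066067201,206826640184594040)∘(24335,1794) = (24335·2805533046066067201+184·1794·206826640184594040, 24335·206826640184594040+1794·2805533046066067201) = (136545293294391499564175,10066252573534620521994)

24335 1794
1184384449 87313980
57643991108495 4249571404806
2805533046066067201 206826640184594040
136545293294391499564175 10066252573534620521994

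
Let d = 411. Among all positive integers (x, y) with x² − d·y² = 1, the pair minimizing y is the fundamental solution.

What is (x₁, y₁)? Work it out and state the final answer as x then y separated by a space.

49730 2453

√411 = [20; 3,1,1,1,19,1,1,1,3,40, …], period ℓ=10 (even) → k=9
step 0: (20, 1)  from 20·(1,0) + (0,1)
step 1: (61, 3)  from 3·(20,1) + (1,0)
step 2: (81, 4)  from 1·(61,3) + (20,1)
step 3: (142, 7)  from 1·(81,4) + (61,3)
step 4: (223, 11)  from 1·(142,7) + (81,4)
step 5: (4379, 216)  from 19·(223,11) + (142,7)
…
step 8: (13583, 670)  from 1·(8981,443) + (4602,227)
step 9: (49730, 2453)  from 3·(13583,670) + (8981,443)
→ (49730, 2453).  Check: 49730²=2473072900, 411·2453²=2473072899, difference 1.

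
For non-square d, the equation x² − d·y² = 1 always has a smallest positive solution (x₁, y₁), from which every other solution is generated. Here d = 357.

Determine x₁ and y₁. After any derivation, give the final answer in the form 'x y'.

d=357: √d = [18; 1,8,2,8,1,36] (ℓ=6, even), read p_5/q_5
k=0  a_k=18  p_k/q_k = 18/1
k=1  a_k=1  p_k/q_k = 19/1
k=2  a_k=8  p_k/q_k = 170/9
…
k=4  a_k=8  p_k/q_k = 3042/161
k=5  a_k=1  p_k/q_k = 3401/180
(x₁, y₁) = (3401, 180);  3401² − 357·180² = 1 ✓

3401 180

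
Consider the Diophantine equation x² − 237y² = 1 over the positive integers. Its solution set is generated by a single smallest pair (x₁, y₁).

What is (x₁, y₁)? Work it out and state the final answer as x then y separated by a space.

√237 = [15; 2,1,1,7,10,7,1,1,2,30, …], period ℓ=10 (even) → k=9
k=0  a_k=15  p_k/q_k = 15/1
…
k=2  a_k=1  p_k/q_k = 46/3
…
k=4  a_k=7  p_k/q_k = 585/38
k=5  a_k=10  p_k/q_k = 5927/385
k=6  a_k=7  p_k/q_k = 42074/2733
k=7  a_k=1  p_k/q_k = 48001/3118
k=8  a_k=1  p_k/q_k = 90075/5851
k=9  a_k=2  p_k/q_k = 228151/14820
→ (228151, 14820).  Check: 228151²=52052878801, 237·14820²=52052878800, difference 1.

228151 14820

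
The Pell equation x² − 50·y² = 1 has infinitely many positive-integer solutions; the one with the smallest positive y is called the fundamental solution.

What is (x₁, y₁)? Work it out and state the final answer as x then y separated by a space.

99 14

d=50: √d = [7; 14] (ℓ=1, odd), read p_1/q_1
k=0  a_k=7  p_k/q_k = 7/1
k=1  a_k=14  p_k/q_k = 99/14
(x₁, y₁) = (99, 14);  99² − 50·14² = 1 ✓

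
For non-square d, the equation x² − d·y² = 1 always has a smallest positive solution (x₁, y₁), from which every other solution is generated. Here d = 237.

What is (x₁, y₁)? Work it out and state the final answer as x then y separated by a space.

228151 14820

√237 → a₀=15, period (2,1,1,7,10,7,1,1,2,30); ℓ=10 even so k=9
a_0=15:  p_0=15·1+0=15,  q_0=15·0+1=1
a_1=2:  p_1=2·15+1=31,  q_1=2·1+0=2
…
a_8=1:  p_8=1·48001+42074=90075,  q_8=1·3118+2733=5851
a_9=2:  p_9=2·90075+48001=228151,  q_9=2·5851+3118=14820
fundamental: x₁=228151, y₁=14820  (since 52052878801 − 237·219632400 = 1)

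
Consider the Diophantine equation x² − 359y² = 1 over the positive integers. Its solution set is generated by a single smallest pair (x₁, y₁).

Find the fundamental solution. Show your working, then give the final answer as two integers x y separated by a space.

360 19

d=359: √d = [18; 1,17,1,36] (ℓ=4, even), read p_3/q_3
a_0=18:  p_0=18·1+0=18,  q_0=18·0+1=1
…
a_2=17:  p_2=17·19+18=341,  q_2=17·1+1=18
a_3=1:  p_3=1·341+19=360,  q_3=1·18+1=19
(x₁, y₁) = (360, 19);  360² − 359·19² = 1 ✓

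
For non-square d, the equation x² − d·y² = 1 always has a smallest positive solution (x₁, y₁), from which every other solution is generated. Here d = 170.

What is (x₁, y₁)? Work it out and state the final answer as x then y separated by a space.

√170 → a₀=13, period (26); ℓ=1 odd so k=1
i=0: a=13 ⇒ p=13, q=1
i=1: a=26 ⇒ p=339, q=26
fundamental: x₁=339, y₁=26  (since 114921 − 170·676 = 1)

339 26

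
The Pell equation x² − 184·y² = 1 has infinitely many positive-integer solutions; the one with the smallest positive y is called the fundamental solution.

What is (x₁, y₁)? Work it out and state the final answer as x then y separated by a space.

24335 1794

[13; 1,1,3,2,1,2,1,2,3,1,1,26] for √184; ℓ=12 ⇒ convergent index 11
step 0: (13, 1)  from 13·(1,0) + (0,1)
step 1: (14, 1)  from 1·(13,1) + (1,0)
step 2: (27, 2)  from 1·(14,1) + (13,1)
step 3: (95, 7)  from 3·(27,2) + (14,1)
step 4: (217, 16)  from 2·(95,7) + (27,2)
step 5: (312, 23)  from 1·(217,16) + (95,7)
step 6: (841, 62)  from 2·(312,23) + (217,16)
…
step 8: (3147, 232)  from 2·(1153,85) + (841,62)
step 9: (10594, 781)  from 3·(3147,232) + (1153,85)
step 10: (13741, 1013)  from 1·(10594,781) + (3147,232)
step 11: (24335, 1794)  from 1·(13741,1013) + (10594,781)
fundamental: x₁=24335, y₁=1794  (since 592192225 − 184·3218436 = 1)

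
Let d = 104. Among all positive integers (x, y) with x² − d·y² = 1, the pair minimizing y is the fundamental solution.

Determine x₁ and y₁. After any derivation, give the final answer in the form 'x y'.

51 5

√104 → a₀=10, period (5,20); ℓ=2 even so k=1
k=0  a_k=10  p_k/q_k = 10/1
k=1  a_k=5  p_k/q_k = 51/5
(x₁, y₁) = (51, 5);  51² − 104·5² = 1 ✓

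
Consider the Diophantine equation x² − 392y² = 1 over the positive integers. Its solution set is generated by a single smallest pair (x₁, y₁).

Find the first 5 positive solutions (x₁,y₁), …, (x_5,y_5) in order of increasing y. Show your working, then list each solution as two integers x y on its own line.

99 5
19601 990
3880899 196015
768398401 38809980
152139002499 7684180025

√392 → a₀=19, period (1,3,1,38); ℓ=4 even so k=3
i=0: a=19 ⇒ p=19, q=1
i=1: a=1 ⇒ p=20, q=1
i=2: a=3 ⇒ p=79, q=4
i=3: a=1 ⇒ p=99, q=5
→ (99, 5).  Check: 99²=9801, 392·5²=9800, difference 1.
(99+5√392)^2 = 19601 + 990√392
(99+5√392)^3 = 3880899 + 196015√392
(99+5√392)^4 = 768398401 + 38809980√392
(99+5√392)^5 = 152139002499 + 7684180025√392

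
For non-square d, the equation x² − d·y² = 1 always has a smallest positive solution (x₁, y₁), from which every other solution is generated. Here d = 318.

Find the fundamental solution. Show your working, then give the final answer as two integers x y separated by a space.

107 6

d=318: √d = [17; 1,4,1,34] (ℓ=4, even), read p_3/q_3
step 0: (17, 1)  from 17·(1,0) + (0,1)
step 1: (18, 1)  from 1·(17,1) + (1,0)
step 2: (89, 5)  from 4·(18,1) + (17,1)
step 3: (107, 6)  from 1·(89,5) + (18,1)
→ (107, 6).  Check: 107²=11449, 318·6²=11448, difference 1.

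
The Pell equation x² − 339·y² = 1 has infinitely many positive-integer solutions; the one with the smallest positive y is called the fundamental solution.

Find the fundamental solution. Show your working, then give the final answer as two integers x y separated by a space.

√339 → a₀=18, period (2,2,2,1,17,1,2,2,2,36); ℓ=10 even so k=9
step 0: (18, 1)  from 18·(1,0) + (0,1)
…
step 8: (40359, 2192)  from 2·(17252,937) + (5855,318)
step 9: (97970, 5321)  from 2·(40359,2192) + (17252,937)
→ (97970, 5321).  Check: 97970²=9598120900, 339·5321²=9598120899, difference 1.

97970 5321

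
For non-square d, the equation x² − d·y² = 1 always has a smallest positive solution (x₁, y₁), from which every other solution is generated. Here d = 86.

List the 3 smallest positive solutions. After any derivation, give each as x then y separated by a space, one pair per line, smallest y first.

10405 1122
216528049 23348820
4505948689285 485888943078

√86 → a₀=9, period (3,1,1,1,8,1,1,1,3,18); ℓ=10 even so k=9
a_0=9:  p_0=9·1+0=9,  q_0=9·0+1=1
a_1=3:  p_1=3·9+1=28,  q_1=3·1+0=3
a_2=1:  p_2=1·28+9=37,  q_2=1·3+1=4
a_3=1:  p_3=1·37+28=65,  q_3=1·4+3=7
a_4=1:  p_4=1·65+37=102,  q_4=1·7+4=11
a_5=8:  p_5=8·102+65=881,  q_5=8·11+7=95
…
a_7=1:  p_7=1·983+881=1864,  q_7=1·106+95=201
a_8=1:  p_8=1·1864+983=2847,  q_8=1·201+106=307
a_9=3:  p_9=3·2847+1864=10405,  q_9=3·307+201=1122
(x₁, y₁) = (10405, 1122);  10405² − 86·1122² = 1 ✓
(10405+1122√86)^2 = 216528049 + 23348820√86
(10405+1122√86)^3 = 4505948689285 + 485888943078√86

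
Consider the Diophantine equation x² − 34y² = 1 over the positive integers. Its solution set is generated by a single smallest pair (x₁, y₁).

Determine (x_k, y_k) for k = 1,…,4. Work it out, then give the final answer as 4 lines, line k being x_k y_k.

d=34: √d = [5; 1,4,1,10] (ℓ=4, even), read p_3/q_3
a_0=5:  p_0=5·1+0=5,  q_0=5·0+1=1
…
a_2=4:  p_2=4·6+5=29,  q_2=4·1+1=5
a_3=1:  p_3=1·29+6=35,  q_3=1·5+1=6
→ (35, 6).  Check: 35²=1225, 34·6²=1224, difference 1.
(x_2, y_2) = (35·35 + 34·6·6, 35·6 + 6·35) = (2449, 420)
(x_3, y_3) = (35·2449 + 34·6·420, 35·420 + 6·2449) = (171395, 29394)
(x_4, y_4) = (35·171395 + 34·6·29394, 35·29394 + 6·171395) = (11995201, 2057160)

35 6
2449 420
171395 29394
11995201 2057160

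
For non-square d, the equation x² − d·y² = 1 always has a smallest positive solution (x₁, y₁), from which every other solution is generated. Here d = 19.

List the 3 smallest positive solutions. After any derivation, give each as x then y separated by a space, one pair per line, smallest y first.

170 39
57799 13260
19651490 4508361

√19 = [4; 2,1,3,1,2,8, …], period ℓ=6 (even) → k=5
step 0: (4, 1)  from 4·(1,0) + (0,1)
step 1: (9, 2)  from 2·(4,1) + (1,0)
step 2: (13, 3)  from 1·(9,2) + (4,1)
…
step 4: (61, 14)  from 1·(48,11) + (13,3)
step 5: (170, 39)  from 2·(61,14) + (48,11)
→ (170, 39).  Check: 170²=28900, 19·39²=28899, difference 1.
(x_2, y_2) = (170·170 + 19·39·39, 170·39 + 39·170) = (57799, 13260)
(x_3, y_3) = (170·57799 + 19·39·13260, 170·13260 + 39·57799) = (19651490, 4508361)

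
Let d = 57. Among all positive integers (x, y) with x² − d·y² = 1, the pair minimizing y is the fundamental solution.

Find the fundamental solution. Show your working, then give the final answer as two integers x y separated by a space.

√57 = [7; 1,1,4,1,1,14, …], period ℓ=6 (even) → k=5
step 0: (7, 1)  from 7·(1,0) + (0,1)
…
step 3: (68, 9)  from 4·(15,2) + (8,1)
step 4: (83, 11)  from 1·(68,9) + (15,2)
step 5: (151, 20)  from 1·(83,11) + (68,9)
→ (151, 20).  Check: 151²=22801, 57·20²=22800, difference 1.

151 20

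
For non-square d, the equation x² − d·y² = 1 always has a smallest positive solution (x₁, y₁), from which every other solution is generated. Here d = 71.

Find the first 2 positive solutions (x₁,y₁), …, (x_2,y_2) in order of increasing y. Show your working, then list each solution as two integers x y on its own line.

[8; 2,2,1,7,1,2,2,16] for √71; ℓ=8 ⇒ convergent index 7
step 0: (8, 1)  from 8·(1,0) + (0,1)
…
step 2: (42, 5)  from 2·(17,2) + (8,1)
…
step 4: (455, 54)  from 7·(59,7) + (42,5)
…
step 6: (1483, 176)  from 2·(514,61) + (455,54)
step 7: (3480, 413)  from 2·(1483,176) + (514,61)
→ (3480, 413).  Check: 3480²=12110400, 71·413²=12110399, difference 1.
(x_2, y_2) = (3480·3480 + 71·413·413, 3480·413 + 413·3480) = (24220799, 2874480)

3480 413
24220799 2874480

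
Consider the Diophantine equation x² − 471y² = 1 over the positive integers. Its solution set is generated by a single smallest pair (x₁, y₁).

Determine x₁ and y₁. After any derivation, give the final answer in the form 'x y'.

√471 → a₀=21, period (1,2,2,1,3,…,2,1,42); ℓ=14 even so k=13
i=0: a=21 ⇒ p=21, q=1
i=1: a=1 ⇒ p=22, q=1
i=2: a=2 ⇒ p=65, q=3
…
i=4: a=1 ⇒ p=217, q=10
…
i=10: a=1 ⇒ p=843469, q=38865
i=11: a=2 ⇒ p=2331742, q=107441
i=12: a=2 ⇒ p=5506953, q=253747
i=13: a=1 ⇒ p=7838695, q=361188
(x₁, y₁) = (7838695, 361188);  7838695² − 471·361188² = 1 ✓

7838695 361188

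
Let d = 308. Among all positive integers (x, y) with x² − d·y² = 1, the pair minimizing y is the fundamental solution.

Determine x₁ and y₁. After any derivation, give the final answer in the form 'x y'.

351 20

√308 → a₀=17, period (1,1,4,1,1,34); ℓ=6 even so k=5
step 0: (17, 1)  from 17·(1,0) + (0,1)
step 1: (18, 1)  from 1·(17,1) + (1,0)
step 2: (35, 2)  from 1·(18,1) + (17,1)
…
step 4: (193, 11)  from 1·(158,9) + (35,2)
step 5: (351, 20)  from 1·(193,11) + (158,9)
fundamental: x₁=351, y₁=20  (since 123201 − 308·400 = 1)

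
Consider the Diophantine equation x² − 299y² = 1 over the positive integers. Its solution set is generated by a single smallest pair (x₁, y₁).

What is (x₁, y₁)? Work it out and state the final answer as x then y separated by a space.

415 24

√299 = [17; 3,2,3,34, …], period ℓ=4 (even) → k=3
i=0: a=17 ⇒ p=17, q=1
i=1: a=3 ⇒ p=52, q=3
i=2: a=2 ⇒ p=121, q=7
i=3: a=3 ⇒ p=415, q=24
(x₁, y₁) = (415, 24);  415² − 299·24² = 1 ✓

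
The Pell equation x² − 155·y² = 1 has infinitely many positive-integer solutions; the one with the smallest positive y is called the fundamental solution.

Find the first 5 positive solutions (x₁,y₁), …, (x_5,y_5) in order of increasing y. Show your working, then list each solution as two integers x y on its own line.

d=155: √d = [12; 2,4,2,24] (ℓ=4, even), read p_3/q_3
a_0=12:  p_0=12·1+0=12,  q_0=12·0+1=1
…
a_2=4:  p_2=4·25+12=112,  q_2=4·2+1=9
a_3=2:  p_3=2·112+25=249,  q_3=2·9+2=20
(x₁, y₁) = (249, 20);  249² − 155·20² = 1 ✓
n=2: (249,20)∘(249,20) = (249·249+155·20·20, 249·20+20·249) = (124001,9960)
n=3: (124001,9960)∘(249,20) = (249·124001+155·20·9960, 249·9960+20·124001) = (61752249,4960060)
n=4: (61752249,4960060)∘(249,20) = (249·61752249+155·20·4960060, 249·4960060+20·61752249) = (30752496001,2470099920)
n=5: (30752496001,2470099920)∘(249,20) = (249·30752496001+155·20·2470099920, 249·2470099920+20·30752496001) = (15314681256249,1230104800100)

249 20
124001 9960
61752249 4960060
30752496001 2470099920
15314681256249 1230104800100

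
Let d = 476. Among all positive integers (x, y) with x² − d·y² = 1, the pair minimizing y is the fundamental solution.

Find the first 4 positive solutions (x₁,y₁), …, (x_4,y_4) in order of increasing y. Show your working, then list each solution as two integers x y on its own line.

√476 → a₀=21, period (1,4,2,10,2,4,1,42); ℓ=8 even so k=7
step 0: (21, 1)  from 21·(1,0) + (0,1)
step 1: (22, 1)  from 1·(21,1) + (1,0)
…
step 3: (240, 11)  from 2·(109,5) + (22,1)
…
step 5: (5258, 241)  from 2·(2509,115) + (240,11)
step 6: (23541, 1079)  from 4·(5258,241) + (2509,115)
step 7: (28799, 1320)  from 1·(23541,1079) + (5258,241)
(x₁, y₁) = (28799, 1320);  28799² − 476·1320² = 1 ✓
n=2: (28799,1320)∘(28799,1320) = (28799·28799+476·1320·1320, 28799·1320+1320·28799) = (1658764801,76029360)
n=3: (1658764801,76029360)∘(28799,1320) = (28799·1658764801+476·1320·76029360, 28799·76029360+1320·1658764801) = (95541534979199,4379139075960)
n=4: (95541534979199,4379139075960)∘(28799,1320) = (28799·95541534979199+476·1320·4379139075960, 28799·4379139075960+1320·95541534979199) = (5503001330073139201,252229652421114720)

28799 1320
1658764801 76029360
95541534979199 4379139075960
5503001330073139201 252229652421114720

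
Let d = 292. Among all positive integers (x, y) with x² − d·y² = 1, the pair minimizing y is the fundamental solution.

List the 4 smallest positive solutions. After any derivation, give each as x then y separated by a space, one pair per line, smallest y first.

2281249 133500
10408194000001 609093483000
47487364308614281249 2778987798000400500
216661004683313632776000001 12679126270400622186966000

[17; 11,2,1,3,8,3,1,2,11,34] for √292; ℓ=10 ⇒ convergent index 9
k=0  a_k=17  p_k/q_k = 17/1
k=1  a_k=11  p_k/q_k = 188/11
…
k=5  a_k=8  p_k/q_k = 17669/1034
…
k=8  a_k=2  p_k/q_k = 200767/11749
k=9  a_k=11  p_k/q_k = 2281249/133500
→ (2281249, 133500).  Check: 2281249²=5204097000001, 292·133500²=5204097000000, difference 1.
n=2: (2281249,133500)∘(2281249,133500) = (2281249·2281249+292·133500·133500, 2281249·133500+133500·2281249) = (10408194000001,609093483000)
n=3: (10408194000001,609093483000)∘(2281249,133500) = (2281249·10408194000001+292·133500·609093483000, 2281249·609093483000+133500·10408194000001) = (47487364308614281249,2778987798000400500)
n=4: (47487364308614281249,2778987798000400500)∘(2281249,133500) = (2281249·47487364308614281249+292·133500·2778987798000400500, 2281249·2778987798000400500+133500·47487364308614281249) = (216661004683313632776000001,12679126270400622186966000)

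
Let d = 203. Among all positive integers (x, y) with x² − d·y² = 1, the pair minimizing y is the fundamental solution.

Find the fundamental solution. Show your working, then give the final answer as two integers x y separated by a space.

[14; 4,28] for √203; ℓ=2 ⇒ convergent index 1
i=0: a=14 ⇒ p=14, q=1
i=1: a=4 ⇒ p=57, q=4
fundamental: x₁=57, y₁=4  (since 3249 − 203·16 = 1)

57 4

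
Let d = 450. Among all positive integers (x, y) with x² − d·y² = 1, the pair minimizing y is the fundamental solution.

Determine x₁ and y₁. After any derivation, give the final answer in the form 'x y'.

d=450: √d = [21; 4,1,2,4,2,1,4,42] (ℓ=8, even), read p_7/q_7
step 0: (21, 1)  from 21·(1,0) + (0,1)
step 1: (85, 4)  from 4·(21,1) + (1,0)
step 2: (106, 5)  from 1·(85,4) + (21,1)
step 3: (297, 14)  from 2·(106,5) + (85,4)
step 4: (1294, 61)  from 4·(297,14) + (106,5)
step 5: (2885, 136)  from 2·(1294,61) + (297,14)
step 6: (4179, 197)  from 1·(2885,136) + (1294,61)
step 7: (19601, 924)  from 4·(4179,197) + (2885,136)
→ (19601, 924).  Check: 19601²=384199201, 450·924²=384199200, difference 1.

19601 924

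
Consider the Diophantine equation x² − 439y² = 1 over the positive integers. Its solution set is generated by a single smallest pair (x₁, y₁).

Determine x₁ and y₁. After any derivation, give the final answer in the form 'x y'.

d=439: √d = [20; 1,19,1,40] (ℓ=4, even), read p_3/q_3
k=0  a_k=20  p_k/q_k = 20/1
k=1  a_k=1  p_k/q_k = 21/1
k=2  a_k=19  p_k/q_k = 419/20
k=3  a_k=1  p_k/q_k = 440/21
(x₁, y₁) = (440, 21);  440² − 439·21² = 1 ✓

440 21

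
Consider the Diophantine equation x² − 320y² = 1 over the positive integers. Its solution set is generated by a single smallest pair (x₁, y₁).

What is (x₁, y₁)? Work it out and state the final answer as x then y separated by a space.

[17; 1,7,1,34] for √320; ℓ=4 ⇒ convergent index 3
a_0=17:  p_0=17·1+0=17,  q_0=17·0+1=1
a_1=1:  p_1=1·17+1=18,  q_1=1·1+0=1
a_2=7:  p_2=7·18+17=143,  q_2=7·1+1=8
a_3=1:  p_3=1·143+18=161,  q_3=1·8+1=9
(x₁, y₁) = (161, 9);  161² − 320·9² = 1 ✓

161 9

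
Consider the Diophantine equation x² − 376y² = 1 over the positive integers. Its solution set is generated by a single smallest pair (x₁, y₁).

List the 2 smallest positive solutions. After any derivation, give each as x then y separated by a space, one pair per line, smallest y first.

2143295 110532
9187426914049 473805365880

[19; 2,1,1,3,1,…,1,2,38] for √376; ℓ=16 ⇒ convergent index 15
i=0: a=19 ⇒ p=19, q=1
…
i=2: a=1 ⇒ p=58, q=3
i=3: a=1 ⇒ p=97, q=5
…
i=5: a=1 ⇒ p=446, q=23
i=6: a=2 ⇒ p=1241, q=64
…
i=8: a=4 ⇒ p=12953, q=668
i=9: a=2 ⇒ p=28834, q=1487
i=10: a=2 ⇒ p=70621, q=3642
…
i=12: a=3 ⇒ p=368986, q=19029
…
i=14: a=1 ⇒ p=837427, q=43187
i=15: a=2 ⇒ p=2143295, q=110532
→ (2143295, 110532).  Check: 2143295²=4593713457025, 376·110532²=4593713457024, difference 1.
k=2:  x_2 = 2143295·2143295+376·110532·110532 = 9187426914049,  y_2 = 2143295·110532+110532·2143295 = 473805365880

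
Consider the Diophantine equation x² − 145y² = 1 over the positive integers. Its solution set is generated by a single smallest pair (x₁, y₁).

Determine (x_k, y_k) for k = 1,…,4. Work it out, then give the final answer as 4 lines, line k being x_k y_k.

289 24
167041 13872
96549409 8017992
55805391361 4634385504

[12; 24] for √145; ℓ=1 ⇒ convergent index 1
i=0: a=12 ⇒ p=12, q=1
i=1: a=24 ⇒ p=289, q=24
(x₁, y₁) = (289, 24);  289² − 145·24² = 1 ✓
n=2: (289,24)∘(289,24) = (289·289+145·24·24, 289·24+24·289) = (167041,13872)
n=3: (167041,13872)∘(289,24) = (289·167041+145·24·13872, 289·13872+24·167041) = (96549409,8017992)
n=4: (96549409,8017992)∘(289,24) = (289·96549409+145·24·8017992, 289·8017992+24·96549409) = (55805391361,4634385504)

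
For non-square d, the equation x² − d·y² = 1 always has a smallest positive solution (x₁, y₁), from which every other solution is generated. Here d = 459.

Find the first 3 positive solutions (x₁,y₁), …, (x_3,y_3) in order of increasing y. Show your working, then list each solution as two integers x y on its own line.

499850 23331
499700044999 23324000700
499550134985000450 23317003499766669

d=459: √d = [21; 2,2,1,4,21,4,1,2,2,42] (ℓ=10, even), read p_9/q_9
i=0: a=21 ⇒ p=21, q=1
…
i=2: a=2 ⇒ p=107, q=5
i=3: a=1 ⇒ p=150, q=7
i=4: a=4 ⇒ p=707, q=33
i=5: a=21 ⇒ p=14997, q=700
i=6: a=4 ⇒ p=60695, q=2833
…
i=8: a=2 ⇒ p=212079, q=9899
i=9: a=2 ⇒ p=499850, q=23331
(x₁, y₁) = (499850, 23331);  499850² − 459·23331² = 1 ✓
(x_2, y_2) = (499850·499850 + 459·23331·23331, 499850·23331 + 23331·499850) = (499700044999, 23324000700)
(x_3, y_3) = (499850·499700044999 + 459·23331·23324000700, 499850·23324000700 + 23331·499700044999) = (499550134985000450, 23317003499766669)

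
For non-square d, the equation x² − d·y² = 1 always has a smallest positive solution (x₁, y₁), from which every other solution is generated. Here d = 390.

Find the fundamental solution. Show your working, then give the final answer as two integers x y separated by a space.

√390 → a₀=19, period (1,2,1,38); ℓ=4 even so k=3
a_0=19:  p_0=19·1+0=19,  q_0=19·0+1=1
…
a_2=2:  p_2=2·20+19=59,  q_2=2·1+1=3
a_3=1:  p_3=1·59+20=79,  q_3=1·3+1=4
(x₁, y₁) = (79, 4);  79² − 390·4² = 1 ✓

79 4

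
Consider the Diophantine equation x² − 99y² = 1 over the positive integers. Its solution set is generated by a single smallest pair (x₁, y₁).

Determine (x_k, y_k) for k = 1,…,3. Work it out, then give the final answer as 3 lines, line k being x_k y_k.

10 1
199 20
3970 399

[9; 1,18] for √99; ℓ=2 ⇒ convergent index 1
k=0  a_k=9  p_k/q_k = 9/1
k=1  a_k=1  p_k/q_k = 10/1
→ (10, 1).  Check: 10²=100, 99·1²=99, difference 1.
(10+1√99)^2 = 199 + 20√99
(10+1√99)^3 = 3970 + 399√99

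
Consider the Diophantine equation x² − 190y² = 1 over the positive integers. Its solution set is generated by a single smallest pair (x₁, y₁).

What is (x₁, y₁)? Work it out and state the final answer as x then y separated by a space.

52021 3774

[13; 1,3,1,1,1,…,3,1,26] for √190; ℓ=14 ⇒ convergent index 13
a_0=13:  p_0=13·1+0=13,  q_0=13·0+1=1
a_1=1:  p_1=1·13+1=14,  q_1=1·1+0=1
a_2=3:  p_2=3·14+13=55,  q_2=3·1+1=4
a_3=1:  p_3=1·55+14=69,  q_3=1·4+1=5
…
a_5=1:  p_5=1·124+69=193,  q_5=1·9+5=14
a_6=2:  p_6=2·193+124=510,  q_6=2·14+9=37
a_7=2:  p_7=2·510+193=1213,  q_7=2·37+14=88
a_8=2:  p_8=2·1213+510=2936,  q_8=2·88+37=213
a_9=1:  p_9=1·2936+1213=4149,  q_9=1·213+88=301
a_10=1:  p_10=1·4149+2936=7085,  q_10=1·301+213=514
a_11=1:  p_11=1·7085+4149=11234,  q_11=1·514+301=815
a_12=3:  p_12=3·11234+7085=40787,  q_12=3·815+514=2959
a_13=1:  p_13=1·40787+11234=52021,  q_13=1·2959+815=3774
(x₁, y₁) = (52021, 3774);  52021² − 190·3774² = 1 ✓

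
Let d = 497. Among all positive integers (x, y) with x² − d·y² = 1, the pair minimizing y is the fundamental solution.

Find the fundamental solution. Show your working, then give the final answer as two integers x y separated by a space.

√497 = [22; 3,2,2,5,6,5,2,2,3,44, …], period ℓ=10 (even) → k=9
k=0  a_k=22  p_k/q_k = 22/1
k=1  a_k=3  p_k/q_k = 67/3
…
k=3  a_k=2  p_k/q_k = 379/17
k=4  a_k=5  p_k/q_k = 2051/92
k=5  a_k=6  p_k/q_k = 12685/569
…
k=7  a_k=2  p_k/q_k = 143637/6443
k=8  a_k=2  p_k/q_k = 352750/15823
k=9  a_k=3  p_k/q_k = 1201887/53912
→ (1201887, 53912).  Check: 1201887²=1444532360769, 497·53912²=1444532360768, difference 1.

1201887 53912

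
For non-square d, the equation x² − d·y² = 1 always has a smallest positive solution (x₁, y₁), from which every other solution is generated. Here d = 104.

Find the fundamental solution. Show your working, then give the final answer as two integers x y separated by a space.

√104 → a₀=10, period (5,20); ℓ=2 even so k=1
step 0: (10, 1)  from 10·(1,0) + (0,1)
step 1: (51, 5)  from 5·(10,1) + (1,0)
→ (51, 5).  Check: 51²=2601, 104·5²=2600, difference 1.

51 5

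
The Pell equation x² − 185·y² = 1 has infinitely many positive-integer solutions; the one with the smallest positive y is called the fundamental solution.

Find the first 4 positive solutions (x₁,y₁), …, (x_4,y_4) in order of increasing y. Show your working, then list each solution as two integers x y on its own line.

√185 → a₀=13, period (1,1,1,1,26); ℓ=5 odd so k=9
i=0: a=13 ⇒ p=13, q=1
i=1: a=1 ⇒ p=14, q=1
i=2: a=1 ⇒ p=27, q=2
i=3: a=1 ⇒ p=41, q=3
i=4: a=1 ⇒ p=68, q=5
…
i=6: a=1 ⇒ p=1877, q=138
i=7: a=1 ⇒ p=3686, q=271
i=8: a=1 ⇒ p=5563, q=409
i=9: a=1 ⇒ p=9249, q=680
(x₁, y₁) = (9249, 680);  9249² − 185·680² = 1 ✓
(9249+680√185)^2 = 171088001 + 12578640√185
(9249+680√185)^3 = 3164785833249 + 232679682040√185
(9249+680√185)^4 = 58542208172352001 + 4304108745797280√185

9249 680
171088001 12578640
3164785833249 232679682040
58542208172352001 4304108745797280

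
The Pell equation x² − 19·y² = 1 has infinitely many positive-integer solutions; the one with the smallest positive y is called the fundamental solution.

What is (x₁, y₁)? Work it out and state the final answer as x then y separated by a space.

170 39

√19 → a₀=4, period (2,1,3,1,2,8); ℓ=6 even so k=5
i=0: a=4 ⇒ p=4, q=1
…
i=3: a=3 ⇒ p=48, q=11
i=4: a=1 ⇒ p=61, q=14
i=5: a=2 ⇒ p=170, q=39
fundamental: x₁=170, y₁=39  (since 28900 − 19·1521 = 1)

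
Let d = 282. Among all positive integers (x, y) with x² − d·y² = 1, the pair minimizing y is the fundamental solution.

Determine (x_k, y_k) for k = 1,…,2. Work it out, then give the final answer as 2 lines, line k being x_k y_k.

2351 140
11054401 658280

√282 = [16; 1,3,1,4,1,3,1,32, …], period ℓ=8 (even) → k=7
i=0: a=16 ⇒ p=16, q=1
…
i=5: a=1 ⇒ p=487, q=29
i=6: a=3 ⇒ p=1864, q=111
i=7: a=1 ⇒ p=2351, q=140
(x₁, y₁) = (2351, 140);  2351² − 282·140² = 1 ✓
n=2: (2351,140)∘(2351,140) = (2351·2351+282·140·140, 2351·140+140·2351) = (11054401,658280)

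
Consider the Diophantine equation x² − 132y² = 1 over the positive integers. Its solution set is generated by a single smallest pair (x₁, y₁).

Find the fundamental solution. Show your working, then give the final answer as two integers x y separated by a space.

23 2

√132 = [11; 2,22, …], period ℓ=2 (even) → k=1
a_0=11:  p_0=11·1+0=11,  q_0=11·0+1=1
a_1=2:  p_1=2·11+1=23,  q_1=2·1+0=2
(x₁, y₁) = (23, 2);  23² − 132·2² = 1 ✓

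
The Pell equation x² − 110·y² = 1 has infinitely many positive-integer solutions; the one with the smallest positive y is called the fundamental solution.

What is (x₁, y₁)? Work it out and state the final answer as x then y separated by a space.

21 2

√110 = [10; 2,20, …], period ℓ=2 (even) → k=1
a_0=10:  p_0=10·1+0=10,  q_0=10·0+1=1
a_1=2:  p_1=2·10+1=21,  q_1=2·1+0=2
(x₁, y₁) = (21, 2);  21² − 110·2² = 1 ✓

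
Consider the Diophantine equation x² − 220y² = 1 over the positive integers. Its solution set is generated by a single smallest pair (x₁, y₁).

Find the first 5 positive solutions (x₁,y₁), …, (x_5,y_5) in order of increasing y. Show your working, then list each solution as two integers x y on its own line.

89 6
15841 1068
2819609 190098
501874561 33836376
89330852249 6022684830

√220 → a₀=14, period (1,4,1,28); ℓ=4 even so k=3
k=0  a_k=14  p_k/q_k = 14/1
…
k=2  a_k=4  p_k/q_k = 74/5
k=3  a_k=1  p_k/q_k = 89/6
fundamental: x₁=89, y₁=6  (since 7921 − 220·36 = 1)
n=2: (89,6)∘(89,6) = (89·89+220·6·6, 89·6+6·89) = (15841,1068)
n=3: (15841,1068)∘(89,6) = (89·15841+220·6·1068, 89·1068+6·15841) = (2819609,190098)
n=4: (2819609,190098)∘(89,6) = (89·2819609+220·6·190098, 89·190098+6·2819609) = (501874561,33836376)
n=5: (501874561,33836376)∘(89,6) = (89·501874561+220·6·33836376, 89·33836376+6·501874561) = (89330852249,6022684830)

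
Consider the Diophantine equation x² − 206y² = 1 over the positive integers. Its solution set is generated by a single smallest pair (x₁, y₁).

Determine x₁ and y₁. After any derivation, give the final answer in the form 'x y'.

59535 4148

d=206: √d = [14; 2,1,5,14,5,1,2,28] (ℓ=8, even), read p_7/q_7
a_0=14:  p_0=14·1+0=14,  q_0=14·0+1=1
…
a_3=5:  p_3=5·43+29=244,  q_3=5·3+2=17
a_4=14:  p_4=14·244+43=3459,  q_4=14·17+3=241
…
a_6=1:  p_6=1·17539+3459=20998,  q_6=1·1222+241=1463
a_7=2:  p_7=2·20998+17539=59535,  q_7=2·1463+1222=4148
→ (59535, 4148).  Check: 59535²=3544416225, 206·4148²=3544416224, difference 1.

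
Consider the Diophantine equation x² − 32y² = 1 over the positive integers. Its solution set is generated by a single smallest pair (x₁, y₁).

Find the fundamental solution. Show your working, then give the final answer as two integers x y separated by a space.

√32 → a₀=5, period (1,1,1,10); ℓ=4 even so k=3
k=0  a_k=5  p_k/q_k = 5/1
…
k=2  a_k=1  p_k/q_k = 11/2
k=3  a_k=1  p_k/q_k = 17/3
fundamental: x₁=17, y₁=3  (since 289 − 32·9 = 1)

17 3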